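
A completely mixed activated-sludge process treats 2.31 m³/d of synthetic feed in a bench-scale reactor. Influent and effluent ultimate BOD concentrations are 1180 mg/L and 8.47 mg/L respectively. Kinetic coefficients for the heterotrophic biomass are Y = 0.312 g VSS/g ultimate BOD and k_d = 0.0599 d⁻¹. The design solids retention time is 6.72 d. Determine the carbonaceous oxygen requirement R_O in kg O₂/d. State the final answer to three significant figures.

Observed yield with endogenous decay: Y_obs = Y / (1 + k_d·θ_c) = 0.312 / (1 + 0.0599 × 6.72) = 0.312 / 1.403 = 0.2225 g VSS/g ultimate BOD.
ΔS = 1180 − 8.47 = 1172 mg/L, so the substrate removal rate is 2.31 × 1172/1000 = 2.706 kg ultimate BOD/d.
Biomass synthesised: P_X = Y_obs × 2.706 = 0.6020 kg VSS/d.
R_O = Q·ΔS − 1.42 P_X = 2.706 − 0.8549 = 1.851 kg O₂/d.

R_O ≈ 1.85 kg O₂/d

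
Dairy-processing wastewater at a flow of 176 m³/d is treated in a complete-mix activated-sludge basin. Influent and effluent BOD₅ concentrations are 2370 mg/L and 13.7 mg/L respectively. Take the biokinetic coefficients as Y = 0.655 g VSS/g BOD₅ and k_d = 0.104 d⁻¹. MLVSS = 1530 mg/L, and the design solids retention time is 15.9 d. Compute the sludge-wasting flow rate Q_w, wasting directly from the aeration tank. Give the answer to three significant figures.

Rearranging the biomass balance for a CMAS with decay, V = Y·Q·ΔS·θ_c / [X·(1+k_d θ_c)] = 0.655 × 176 × (2370 − 13.7) × 15.9 / [1530 × (1 + 0.104 × 15.9)] = 4.32×10^6 / 4060 = 1064 m³.
For wasting at MLVSS concentration, Q_w = V/θ_c = 1064/15.9 = 66.90 m³/d.

Q_w ≈ 66.9 m³/d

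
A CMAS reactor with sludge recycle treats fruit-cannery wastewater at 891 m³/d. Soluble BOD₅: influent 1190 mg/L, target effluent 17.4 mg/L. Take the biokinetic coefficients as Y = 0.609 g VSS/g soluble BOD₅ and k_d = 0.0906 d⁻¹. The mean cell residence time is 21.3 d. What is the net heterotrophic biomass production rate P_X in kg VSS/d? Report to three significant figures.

P_X ≈ 217 kg VSS/d

Y_obs = Y / (1 + k_d θ_c) = 0.609 / (1 + 0.0906 × 21.3) = 0.609 / 2.930 = 0.2079.
Q·(S₀ − S) = 891 × (1190 − 17.4) × 10⁻³ = 1045 kg/d removed.
Biomass produced: P_X = Y_obs·Q·ΔS = 0.2079 × 1045 ≈ 217.2 kg VSS/d.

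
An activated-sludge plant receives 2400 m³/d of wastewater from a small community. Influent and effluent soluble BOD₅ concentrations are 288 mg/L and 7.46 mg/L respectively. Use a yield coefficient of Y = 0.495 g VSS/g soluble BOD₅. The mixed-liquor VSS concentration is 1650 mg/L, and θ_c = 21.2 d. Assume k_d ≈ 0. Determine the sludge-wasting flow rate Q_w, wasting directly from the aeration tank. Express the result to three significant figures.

Q_w ≈ 202 m³/d

V·X = Y·Q·ΔS·θ_c gives V = 0.495 × 2400 × (288 − 7.46) × 21.2 / 1650 = 4282 m³.
Wasting from the aeration tank: Q_w = V / θ_c = 4282 / 21.2 = 202.0 m³/d.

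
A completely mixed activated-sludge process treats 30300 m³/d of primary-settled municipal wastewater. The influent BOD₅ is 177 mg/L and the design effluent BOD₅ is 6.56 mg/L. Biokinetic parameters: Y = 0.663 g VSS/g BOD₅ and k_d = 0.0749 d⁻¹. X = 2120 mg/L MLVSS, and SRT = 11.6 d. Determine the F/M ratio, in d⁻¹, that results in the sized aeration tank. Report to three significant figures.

F/M ≈ 0.252 d⁻¹

Steady-state biomass mass balance: V·X·(1 + k_d·θ_c) = Y·Q·(S₀ − S)·θ_c, so V = 0.663 × 30300 × (177 − 6.56) × 11.6 / [2120 × (1 + 0.0749 × 11.6)] = 3.97×10^7 / 3962 = 10025 m³.
F/M = applied load / biomass = Q·S₀/(V·X) = 30300 × 177 / (10025 × 2120) = 0.2523 d⁻¹.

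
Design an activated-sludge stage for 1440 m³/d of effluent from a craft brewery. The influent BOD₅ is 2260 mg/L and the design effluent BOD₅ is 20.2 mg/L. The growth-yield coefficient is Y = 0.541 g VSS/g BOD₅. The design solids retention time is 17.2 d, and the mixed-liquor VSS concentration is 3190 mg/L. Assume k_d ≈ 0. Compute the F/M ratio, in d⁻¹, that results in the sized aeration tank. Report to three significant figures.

F/M ≈ 0.108 d⁻¹

Biomass mass balance (decay neglected): V·X = Y·Q·(S₀ − S)·θ_c, so V = 0.541 × 1440 × (2260 − 20.2) × 17.2 / 3190 = 9408 m³.
Food-to-microorganism ratio F/M = Q S₀ / (V X) = 1440 × 2260 / (9408 × 3190) = 0.1084 d⁻¹.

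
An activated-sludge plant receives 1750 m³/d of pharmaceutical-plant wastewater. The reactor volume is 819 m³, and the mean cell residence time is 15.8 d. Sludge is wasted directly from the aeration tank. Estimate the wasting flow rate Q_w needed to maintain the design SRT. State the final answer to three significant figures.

Q_w ≈ 51.8 m³/d

With mixed-liquor wasting, θ_c = V/Q_w, so Q_w = V/θ_c = 819.0/15.8 = 51.84 m³/d.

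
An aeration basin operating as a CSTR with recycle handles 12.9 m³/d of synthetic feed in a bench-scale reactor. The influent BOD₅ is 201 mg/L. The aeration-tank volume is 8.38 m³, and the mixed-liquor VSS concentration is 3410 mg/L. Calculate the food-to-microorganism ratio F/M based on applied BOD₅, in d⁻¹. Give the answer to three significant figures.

F/M ≈ 0.0907 d⁻¹

F/M = Q·S₀ / (V·X) = 12.9 × 201 / (8.380 × 3410) = 0.09074 g BOD₅·(g VSS·d)⁻¹.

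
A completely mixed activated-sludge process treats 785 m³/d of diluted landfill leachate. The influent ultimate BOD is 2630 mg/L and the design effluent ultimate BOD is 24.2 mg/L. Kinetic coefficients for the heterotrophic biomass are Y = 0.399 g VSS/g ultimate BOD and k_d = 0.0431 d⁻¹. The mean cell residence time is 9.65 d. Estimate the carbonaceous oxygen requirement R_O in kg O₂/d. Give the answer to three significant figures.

R_O ≈ 1230 kg O₂/d

Correct the yield for decay: Y_obs = Y/(1 + k_d θ_c) = 0.399 / (1 + 0.0431 × 9.65) = 0.399 / 1.416 = 0.2818.
Mass of ultimate BOD removed per day: Q(S₀ − S) = 785 × 2606 g/m³ = 2046 kg/d.
P_X = Y_obs·Q·(S₀ − S) = 0.2818 × 2046 = 576.4 kg VSS/d.
Carbonaceous O₂ demand = substrate oxidised − cell-mass equivalent = 2046 − 1.42 × 576.4 = 1227 kg O₂/d.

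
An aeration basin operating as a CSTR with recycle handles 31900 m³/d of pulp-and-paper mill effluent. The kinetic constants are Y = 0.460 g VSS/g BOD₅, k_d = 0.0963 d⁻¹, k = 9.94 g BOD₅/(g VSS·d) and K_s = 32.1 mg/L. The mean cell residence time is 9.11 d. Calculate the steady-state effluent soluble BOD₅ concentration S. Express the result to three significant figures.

S ≈ 1.51 mg/L

Effluent substrate depends only on kinetics and SRT: S = K_s(1 + k_d θ_c) / [θ_c(Yk − k_d) − 1] = 32.1 × (1 + 0.0963 × 9.11) / [9.11 × (0.460 × 9.94 − 0.0963) − 1] = 60.26 / 39.78 = 1.515 mg/L.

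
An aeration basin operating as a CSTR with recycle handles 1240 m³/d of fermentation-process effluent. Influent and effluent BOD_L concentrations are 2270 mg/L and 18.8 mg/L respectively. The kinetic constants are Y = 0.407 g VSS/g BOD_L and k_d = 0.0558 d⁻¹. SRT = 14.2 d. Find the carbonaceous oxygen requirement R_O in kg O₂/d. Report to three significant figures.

R_O ≈ 1890 kg O₂/d

Observed yield with endogenous decay: Y_obs = Y / (1 + k_d·θ_c) = 0.407 / (1 + 0.0558 × 14.2) = 0.407 / 1.792 = 0.2271 g VSS/g BOD_L.
ΔS = 2270 − 18.8 = 2251 mg/L, so the substrate removal rate is 1240 × 2251/1000 = 2791 kg BOD_L/d.
Biomass synthesised: P_X = Y_obs × 2791 = 633.9 kg VSS/d.
R_O = Q·(S₀ − S) − 1.42·P_X = 2791 − 1.42 × 633.9 = 1891 kg O₂/d.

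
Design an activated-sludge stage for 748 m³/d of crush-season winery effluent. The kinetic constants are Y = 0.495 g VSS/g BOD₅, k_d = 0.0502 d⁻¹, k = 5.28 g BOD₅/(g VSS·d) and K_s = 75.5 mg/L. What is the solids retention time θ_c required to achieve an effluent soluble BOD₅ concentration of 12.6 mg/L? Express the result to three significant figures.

At the target effluent, Y k S/(K_s+S) = 0.495×5.28×12.6/88.10 = 0.3738 d⁻¹.
Then 1/θ_c = μ − k_d = 0.3738 − 0.0502 = 0.3236 d⁻¹, giving θ_c = 3.090 d.

θ_c ≈ 3.09 d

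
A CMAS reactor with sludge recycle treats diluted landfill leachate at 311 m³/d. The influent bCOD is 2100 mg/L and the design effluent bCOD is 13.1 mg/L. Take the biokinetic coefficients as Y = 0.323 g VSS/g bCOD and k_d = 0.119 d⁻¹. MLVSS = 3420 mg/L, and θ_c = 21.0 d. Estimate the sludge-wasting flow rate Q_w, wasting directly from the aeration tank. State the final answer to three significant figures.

Q_w ≈ 17.5 m³/d

Steady-state biomass mass balance: V·X·(1 + k_d·θ_c) = Y·Q·(S₀ − S)·θ_c, so V = 0.323 × 311 × (2100 − 13.1) × 21.0 / [3420 × (1 + 0.119 × 21.0)] = 4.4×10^6 / 11967 = 367.9 m³.
Wasting from the aeration tank: Q_w = V / θ_c = 367.9 / 21.0 = 17.52 m³/d.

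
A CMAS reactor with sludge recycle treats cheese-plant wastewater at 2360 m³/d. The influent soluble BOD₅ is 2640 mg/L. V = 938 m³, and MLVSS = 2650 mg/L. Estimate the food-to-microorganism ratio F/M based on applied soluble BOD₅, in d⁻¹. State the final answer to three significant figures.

F/M ≈ 2.51 d⁻¹

Food-to-microorganism ratio F/M = Q S₀ / (V X) = 2360 × 2640 / (938.0 × 2650) = 2.506 d⁻¹.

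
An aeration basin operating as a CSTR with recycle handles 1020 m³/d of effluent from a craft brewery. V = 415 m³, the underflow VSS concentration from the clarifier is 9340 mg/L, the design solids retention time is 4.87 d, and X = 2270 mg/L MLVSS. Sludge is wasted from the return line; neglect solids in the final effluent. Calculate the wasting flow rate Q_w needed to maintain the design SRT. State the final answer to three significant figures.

Q_w ≈ 20.7 m³/d

θ_c = V·X/(Q_w·X_r) when wasting from the recycle, so Q_w = V·X/(θ_c·X_r) = 415.0 × 2270 / (4.87 × 9340) = 20.71 m³/d.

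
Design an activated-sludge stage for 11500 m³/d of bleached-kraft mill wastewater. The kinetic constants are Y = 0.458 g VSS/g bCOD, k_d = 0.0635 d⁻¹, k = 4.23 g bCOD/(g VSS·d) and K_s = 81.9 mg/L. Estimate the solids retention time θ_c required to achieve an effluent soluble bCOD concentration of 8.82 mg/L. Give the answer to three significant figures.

At the target effluent, Y k S/(K_s+S) = 0.458×4.23×8.82/90.72 = 0.1884 d⁻¹.
θ_c = 1/(μ − k_d) = 1/(0.1884 − 0.0635) = 1/0.1249 = 8.009 d.

θ_c ≈ 8.01 d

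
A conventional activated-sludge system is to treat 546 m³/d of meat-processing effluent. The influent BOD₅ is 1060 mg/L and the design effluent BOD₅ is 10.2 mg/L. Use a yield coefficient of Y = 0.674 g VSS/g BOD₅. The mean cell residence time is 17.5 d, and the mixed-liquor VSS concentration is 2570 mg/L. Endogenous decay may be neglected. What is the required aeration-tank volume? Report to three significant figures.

V ≈ 2630 m³

V·X = Y·Q·ΔS·θ_c gives V = 0.674 × 546 × (1060 − 10.2) × 17.5 / 2570 = 2631 m³.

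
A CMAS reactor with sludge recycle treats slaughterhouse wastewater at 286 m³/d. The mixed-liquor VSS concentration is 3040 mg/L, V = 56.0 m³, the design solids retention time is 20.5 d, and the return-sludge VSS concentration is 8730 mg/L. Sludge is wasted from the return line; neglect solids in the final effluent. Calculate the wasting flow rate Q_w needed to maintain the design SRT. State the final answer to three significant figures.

Q_w ≈ 0.951 m³/d

Q_w = (V·X)/(θ_c X_r) = 56.00 × 3040 / (20.5 × 8730) = 0.9512 m³/d.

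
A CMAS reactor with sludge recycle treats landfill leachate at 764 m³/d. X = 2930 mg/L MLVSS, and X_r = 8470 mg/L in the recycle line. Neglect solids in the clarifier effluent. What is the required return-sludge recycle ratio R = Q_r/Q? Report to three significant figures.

R = Q_r/Q = X/(X_r − X) = 2930 / (8470 − 2930) = 0.5289.

R ≈ 0.529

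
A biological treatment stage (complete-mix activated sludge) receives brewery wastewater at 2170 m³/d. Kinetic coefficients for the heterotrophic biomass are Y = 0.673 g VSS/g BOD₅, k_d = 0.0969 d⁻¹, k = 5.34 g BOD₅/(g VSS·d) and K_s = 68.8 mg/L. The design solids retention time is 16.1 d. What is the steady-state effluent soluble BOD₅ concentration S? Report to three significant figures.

S ≈ 3.19 mg/L

For a completely mixed reactor with recycle the Lawrence–McCarty relation gives S = K_s·(1 + k_d·θ_c) / [θ_c·(Y·k − k_d) − 1] = 68.8 × (1 + 0.0969 × 16.1) / [16.1 × (0.673 × 5.34 − 0.0969) − 1] = 176.1 / 55.30 = 3.185 mg/L.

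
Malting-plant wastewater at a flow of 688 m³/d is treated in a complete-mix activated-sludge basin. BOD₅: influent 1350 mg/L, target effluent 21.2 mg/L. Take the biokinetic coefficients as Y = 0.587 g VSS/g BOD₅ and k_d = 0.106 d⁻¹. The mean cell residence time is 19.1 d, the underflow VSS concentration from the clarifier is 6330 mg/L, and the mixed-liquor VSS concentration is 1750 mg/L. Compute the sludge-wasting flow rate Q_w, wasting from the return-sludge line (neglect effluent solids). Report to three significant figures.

Q_w ≈ 28.0 m³/d

From the SRT design equation V = Y Q (S₀−S) θ_c / [X (1 + k_d θ_c)] = 0.587 × 688 × (1350 − 21.2) × 19.1 / [1750 × (1 + 0.106 × 19.1)] = 1.02×10^7 / 5293 = 1936 m³.
θ_c = V·X/(Q_w·X_r) when wasting from the recycle, so Q_w = V·X/(θ_c·X_r) = 1936 × 1750 / (19.1 × 6330) = 28.03 m³/d.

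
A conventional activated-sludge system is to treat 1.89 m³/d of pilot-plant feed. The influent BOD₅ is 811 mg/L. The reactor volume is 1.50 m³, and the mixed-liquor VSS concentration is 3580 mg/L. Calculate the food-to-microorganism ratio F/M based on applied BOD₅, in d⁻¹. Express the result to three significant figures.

F/M ≈ 0.285 d⁻¹

F/M = Q·S₀ / (V·X) = 1.89 × 811 / (1.500 × 3580) = 0.2854 g BOD₅·(g VSS·d)⁻¹.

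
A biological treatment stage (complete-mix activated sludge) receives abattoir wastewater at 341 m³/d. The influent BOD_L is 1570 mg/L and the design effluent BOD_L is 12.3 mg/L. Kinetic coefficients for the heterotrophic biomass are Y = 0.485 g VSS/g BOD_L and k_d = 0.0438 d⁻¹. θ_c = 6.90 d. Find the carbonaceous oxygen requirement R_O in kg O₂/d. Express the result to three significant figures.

R_O ≈ 250 kg O₂/d

Observed yield with endogenous decay: Y_obs = Y / (1 + k_d·θ_c) = 0.485 / (1 + 0.0438 × 6.90) = 0.485 / 1.302 = 0.3724 g VSS/g BOD_L.
Q·(S₀ − S) = 341 × (1570 − 12.3) × 10⁻³ = 531.2 kg/d removed.
Net sludge production P_X = 0.3724 × 531.2 = 197.8 kg VSS/d.
R_O = Q·ΔS − 1.42 P_X = 531.2 − 280.9 = 250.3 kg O₂/d.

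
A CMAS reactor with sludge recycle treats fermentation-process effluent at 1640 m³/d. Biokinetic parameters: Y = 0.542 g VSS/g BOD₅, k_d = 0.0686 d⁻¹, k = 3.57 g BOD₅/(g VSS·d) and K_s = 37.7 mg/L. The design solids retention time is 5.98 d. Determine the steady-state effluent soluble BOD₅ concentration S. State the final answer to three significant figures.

For a completely mixed reactor with recycle the Lawrence–McCarty relation gives S = K_s·(1 + k_d·θ_c) / [θ_c·(Y·k − k_d) − 1] = 37.7 × (1 + 0.0686 × 5.98) / [5.98 × (0.542 × 3.57 − 0.0686) − 1] = 53.17 / 10.16 = 5.232 mg/L.

S ≈ 5.23 mg/L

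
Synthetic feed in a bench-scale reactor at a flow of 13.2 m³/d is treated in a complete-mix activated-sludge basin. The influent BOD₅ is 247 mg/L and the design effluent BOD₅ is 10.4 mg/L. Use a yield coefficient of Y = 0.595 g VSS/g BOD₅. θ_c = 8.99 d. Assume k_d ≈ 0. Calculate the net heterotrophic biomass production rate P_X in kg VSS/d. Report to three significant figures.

With endogenous decay neglected, the observed yield equals the true yield: Y_obs = Y = 0.595 g VSS/g BOD₅.
Mass of BOD₅ removed per day: Q(S₀ − S) = 13.2 × 236.6 g/m³ = 3.123 kg/d.
Net biomass production P_X = Y_obs × Q·(S₀ − S) = 0.5950 × 3.123 = 1.858 kg VSS/d.

P_X ≈ 1.86 kg VSS/d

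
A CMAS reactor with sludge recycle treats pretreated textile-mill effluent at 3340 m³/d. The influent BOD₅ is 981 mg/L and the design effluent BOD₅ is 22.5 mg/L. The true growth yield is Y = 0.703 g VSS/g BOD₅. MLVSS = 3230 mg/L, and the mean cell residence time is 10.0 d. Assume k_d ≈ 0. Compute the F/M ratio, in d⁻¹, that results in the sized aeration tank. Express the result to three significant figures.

Biomass mass balance (decay neglected): V·X = Y·Q·(S₀ − S)·θ_c, so V = 0.703 × 3340 × (981 − 22.5) × 10.0 / 3230 = 6968 m³.
F/M = Q·S₀ / (V·X) = 3340 × 981 / (6968 × 3230) = 0.1456 g BOD₅·(g VSS·d)⁻¹.

F/M ≈ 0.146 d⁻¹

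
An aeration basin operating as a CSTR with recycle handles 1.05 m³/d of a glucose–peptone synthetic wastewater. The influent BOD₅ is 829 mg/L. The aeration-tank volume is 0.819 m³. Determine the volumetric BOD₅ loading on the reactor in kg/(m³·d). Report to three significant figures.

L_v ≈ 1.06 kg BOD₅/(m³·d)

L_v = Q S₀ / V = 1.05 × 829 × 10⁻³ / 0.8190 = 1.063 kg/(m³·d).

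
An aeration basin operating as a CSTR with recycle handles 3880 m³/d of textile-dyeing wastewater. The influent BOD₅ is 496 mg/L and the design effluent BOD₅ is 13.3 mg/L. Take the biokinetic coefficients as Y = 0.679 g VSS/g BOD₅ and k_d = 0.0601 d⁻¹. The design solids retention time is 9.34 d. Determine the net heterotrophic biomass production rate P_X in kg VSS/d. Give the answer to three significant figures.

P_X ≈ 814 kg VSS/d

Y_obs = Y / (1 + k_d θ_c) = 0.679 / (1 + 0.0601 × 9.34) = 0.679 / 1.561 = 0.4349.
Q·(S₀ − S) = 3880 × (496 − 13.3) × 10⁻³ = 1873 kg/d removed.
Biomass produced: P_X = Y_obs·Q·ΔS = 0.4349 × 1873 ≈ 814.5 kg VSS/d.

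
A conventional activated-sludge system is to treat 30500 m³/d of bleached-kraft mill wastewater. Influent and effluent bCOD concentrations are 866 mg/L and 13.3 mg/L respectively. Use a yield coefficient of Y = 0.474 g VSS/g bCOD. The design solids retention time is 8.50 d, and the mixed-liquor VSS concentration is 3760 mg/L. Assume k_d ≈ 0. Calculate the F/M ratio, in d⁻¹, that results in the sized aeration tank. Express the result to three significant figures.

V·X = Y·Q·ΔS·θ_c gives V = 0.474 × 30500 × (866 − 13.3) × 8.50 / 3760 = 27868 m³.
F/M = applied load / biomass = Q·S₀/(V·X) = 30500 × 866 / (27868 × 3760) = 0.2521 d⁻¹.

F/M ≈ 0.252 d⁻¹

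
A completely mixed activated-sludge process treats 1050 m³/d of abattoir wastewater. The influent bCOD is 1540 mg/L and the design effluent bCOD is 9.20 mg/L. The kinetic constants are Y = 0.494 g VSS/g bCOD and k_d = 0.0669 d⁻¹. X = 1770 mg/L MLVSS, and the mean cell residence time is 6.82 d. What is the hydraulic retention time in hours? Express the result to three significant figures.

τ ≈ 48.0 h

Steady-state biomass mass balance: V·X·(1 + k_d·θ_c) = Y·Q·(S₀ − S)·θ_c, so V = 0.494 × 1050 × (1540 − 9.20) × 6.82 / [1770 × (1 + 0.0669 × 6.82)] = 5.42×10^6 / 2578 = 2101 m³.
Hydraulic retention time τ = V/Q = 2101 / 1050 = 2.001 d = 48.02 h.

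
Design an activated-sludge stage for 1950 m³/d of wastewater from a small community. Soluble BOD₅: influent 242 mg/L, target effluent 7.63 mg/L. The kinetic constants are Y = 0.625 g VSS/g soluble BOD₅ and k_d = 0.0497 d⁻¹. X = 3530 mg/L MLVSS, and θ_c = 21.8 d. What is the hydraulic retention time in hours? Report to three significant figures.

τ ≈ 10.4 h

Rearranging the biomass balance for a CMAS with decay, V = Y·Q·ΔS·θ_c / [X·(1+k_d θ_c)] = 0.625 × 1950 × (242 − 7.63) × 21.8 / [3530 × (1 + 0.0497 × 21.8)] = 6.23×10^6 / 7355 = 846.7 m³.
Hydraulic retention time τ = V/Q = 846.7 / 1950 = 0.4342 d = 10.42 h.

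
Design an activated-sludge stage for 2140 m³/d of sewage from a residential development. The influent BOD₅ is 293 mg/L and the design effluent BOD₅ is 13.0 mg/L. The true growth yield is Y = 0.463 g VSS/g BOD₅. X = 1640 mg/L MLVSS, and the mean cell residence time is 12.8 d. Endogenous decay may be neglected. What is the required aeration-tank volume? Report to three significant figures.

V ≈ 2170 m³

V·X = Y·Q·ΔS·θ_c gives V = 0.463 × 2140 × (293 − 13.0) × 12.8 / 1640 = 2165 m³.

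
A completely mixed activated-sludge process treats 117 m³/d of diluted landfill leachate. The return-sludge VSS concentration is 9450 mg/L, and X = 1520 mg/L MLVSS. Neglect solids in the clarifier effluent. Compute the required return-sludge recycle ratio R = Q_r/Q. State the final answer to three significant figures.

Solids balance on the clarifier gives (1+R)X = R·X_r, so R = X/(X_r − X) = 1520 / (9450 − 1520) = 0.1917.

R ≈ 0.192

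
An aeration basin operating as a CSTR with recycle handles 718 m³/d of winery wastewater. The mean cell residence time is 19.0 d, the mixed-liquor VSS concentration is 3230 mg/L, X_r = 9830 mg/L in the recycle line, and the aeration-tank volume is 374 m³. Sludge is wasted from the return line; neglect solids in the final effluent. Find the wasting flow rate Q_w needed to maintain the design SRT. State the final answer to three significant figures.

θ_c = V·X/(Q_w·X_r) when wasting from the recycle, so Q_w = V·X/(θ_c·X_r) = 374.0 × 3230 / (19.0 × 9830) = 6.468 m³/d.

Q_w ≈ 6.47 m³/d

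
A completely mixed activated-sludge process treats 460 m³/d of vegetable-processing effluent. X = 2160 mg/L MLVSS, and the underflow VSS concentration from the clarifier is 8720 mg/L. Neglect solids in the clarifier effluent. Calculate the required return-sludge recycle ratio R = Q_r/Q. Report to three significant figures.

R = Q_r/Q = X/(X_r − X) = 2160 / (8720 − 2160) = 0.3293.

R ≈ 0.329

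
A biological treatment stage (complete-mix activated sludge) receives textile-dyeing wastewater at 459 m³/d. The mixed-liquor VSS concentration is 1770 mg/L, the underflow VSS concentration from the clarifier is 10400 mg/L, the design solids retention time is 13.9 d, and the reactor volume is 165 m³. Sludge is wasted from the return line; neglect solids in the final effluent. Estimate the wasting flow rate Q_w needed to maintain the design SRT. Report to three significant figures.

Q_w ≈ 2.02 m³/d

θ_c = V·X/(Q_w·X_r) when wasting from the recycle, so Q_w = V·X/(θ_c·X_r) = 165.0 × 1770 / (13.9 × 10400) = 2.020 m³/d.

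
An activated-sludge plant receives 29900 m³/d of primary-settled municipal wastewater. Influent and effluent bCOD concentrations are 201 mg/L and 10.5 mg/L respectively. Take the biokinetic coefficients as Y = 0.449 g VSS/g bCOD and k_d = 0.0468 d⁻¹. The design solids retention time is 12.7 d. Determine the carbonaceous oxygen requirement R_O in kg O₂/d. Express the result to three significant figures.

R_O ≈ 3420 kg O₂/d

Observed yield with endogenous decay: Y_obs = Y / (1 + k_d·θ_c) = 0.449 / (1 + 0.0468 × 12.7) = 0.449 / 1.594 = 0.2816 g VSS/g bCOD.
Substrate removed = Q·(S₀ − S) = 29900 m³/d × (201 − 10.5) g/m³ = 5.7×10^6 g/d = 5696 kg/d.
P_X = Y_obs·Q·(S₀ − S) = 0.2816 × 5696 = 1604 kg VSS/d.
Carbonaceous O₂ demand = substrate oxidised − cell-mass equivalent = 5696 − 1.42 × 1604 = 3418 kg O₂/d.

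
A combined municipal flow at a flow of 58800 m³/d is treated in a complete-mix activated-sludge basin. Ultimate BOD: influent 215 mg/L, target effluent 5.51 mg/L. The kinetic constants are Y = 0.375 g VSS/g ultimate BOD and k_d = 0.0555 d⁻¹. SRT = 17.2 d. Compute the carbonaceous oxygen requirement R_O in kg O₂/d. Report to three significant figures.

R_O ≈ 8960 kg O₂/d

Observed yield with endogenous decay: Y_obs = Y / (1 + k_d·θ_c) = 0.375 / (1 + 0.0555 × 17.2) = 0.375 / 1.955 = 0.1919 g VSS/g ultimate BOD.
Q·(S₀ − S) = 58800 × (215 − 5.51) × 10⁻³ = 12318 kg/d removed.
P_X = Y_obs·Q·(S₀ − S) = 0.1919 × 12318 = 2363 kg VSS/d.
R_O = Q·(S₀ − S) − 1.42·P_X = 12318 − 1.42 × 2363 = 8962 kg O₂/d.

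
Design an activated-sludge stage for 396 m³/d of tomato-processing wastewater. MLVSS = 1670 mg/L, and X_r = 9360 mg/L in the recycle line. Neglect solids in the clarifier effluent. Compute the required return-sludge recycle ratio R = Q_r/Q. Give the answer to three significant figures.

Mass balance around the secondary clarifier (neglecting effluent solids): R = X / (X_r − X) = 1670 / (9360 − 1670) = 0.2172.

R ≈ 0.217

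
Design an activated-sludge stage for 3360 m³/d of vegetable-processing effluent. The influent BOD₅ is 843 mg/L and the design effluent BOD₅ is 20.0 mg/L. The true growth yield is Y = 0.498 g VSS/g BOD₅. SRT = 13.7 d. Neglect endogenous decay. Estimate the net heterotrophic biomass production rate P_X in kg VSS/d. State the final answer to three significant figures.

With endogenous decay neglected, the observed yield equals the true yield: Y_obs = Y = 0.498 g VSS/g BOD₅.
Substrate removed = Q·(S₀ − S) = 3360 m³/d × (843 − 20.0) g/m³ = 2.77×10^6 g/d = 2765 kg/d.
So the net sludge growth is P_X = 0.4980 × 2765 = 1377 kg VSS/d.

P_X ≈ 1380 kg VSS/d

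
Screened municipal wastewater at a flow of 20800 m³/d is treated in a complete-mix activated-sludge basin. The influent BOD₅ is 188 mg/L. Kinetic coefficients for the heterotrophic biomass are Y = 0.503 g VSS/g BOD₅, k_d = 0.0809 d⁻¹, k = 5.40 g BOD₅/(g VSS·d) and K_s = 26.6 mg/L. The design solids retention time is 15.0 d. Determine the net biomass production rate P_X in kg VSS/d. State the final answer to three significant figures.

From the Monod/SRT balance for a CMAS, S = K_s·(1+k_d θ_c)/[θ_c·(Y k − k_d) − 1] = 26.6 × (1 + 0.0809 × 15.0) / [15.0 × (0.503 × 5.40 − 0.0809) − 1] = 58.88 / 38.53 = 1.528 mg/L.
Y_obs = Y / (1 + k_d θ_c) = 0.503 / (1 + 0.0809 × 15.0) = 0.503 / 2.213 = 0.2272.
Substrate removed = Q·(S₀ − S) = 20800 m³/d × (188 − 1.53) g/m³ = 3.88×10^6 g/d = 3879 kg/d.
P_X = Y_obs · Q(S₀ − S) = 0.2272 × 3879 = 881.4 kg VSS/d.

P_X ≈ 881 kg VSS/d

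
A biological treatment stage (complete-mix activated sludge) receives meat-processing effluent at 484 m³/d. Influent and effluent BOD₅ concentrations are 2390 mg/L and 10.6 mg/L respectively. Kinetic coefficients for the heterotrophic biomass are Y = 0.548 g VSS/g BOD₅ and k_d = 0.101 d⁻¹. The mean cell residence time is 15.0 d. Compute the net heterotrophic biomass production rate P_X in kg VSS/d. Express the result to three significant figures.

P_X ≈ 251 kg VSS/d

Y_obs = Y / (1 + k_d θ_c) = 0.548 / (1 + 0.101 × 15.0) = 0.548 / 2.515 = 0.2179.
Q·(S₀ − S) = 484 × (2390 − 10.6) × 10⁻³ = 1152 kg/d removed.
So the net sludge growth is P_X = 0.2179 × 1152 = 250.9 kg VSS/d.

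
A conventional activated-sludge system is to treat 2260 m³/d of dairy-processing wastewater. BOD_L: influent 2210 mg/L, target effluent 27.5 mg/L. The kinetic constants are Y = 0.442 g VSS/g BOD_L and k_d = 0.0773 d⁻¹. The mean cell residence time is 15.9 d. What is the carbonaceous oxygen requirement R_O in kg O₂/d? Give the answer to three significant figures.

The observed yield is Y_obs = Y/(1 + k_d·θ_c) = 0.442 / (1 + 0.0773 × 15.9) = 0.442 / 2.229 = 0.1983 g VSS per g BOD_L removed.
Mass of BOD_L removed per day: Q(S₀ − S) = 2260 × 2182 g/m³ = 4932 kg/d.
Net sludge production P_X = 0.1983 × 4932 = 978.1 kg VSS/d.
R_O = Q·ΔS − 1.42 P_X = 4932 − 1389 = 3544 kg O₂/d.

R_O ≈ 3540 kg O₂/d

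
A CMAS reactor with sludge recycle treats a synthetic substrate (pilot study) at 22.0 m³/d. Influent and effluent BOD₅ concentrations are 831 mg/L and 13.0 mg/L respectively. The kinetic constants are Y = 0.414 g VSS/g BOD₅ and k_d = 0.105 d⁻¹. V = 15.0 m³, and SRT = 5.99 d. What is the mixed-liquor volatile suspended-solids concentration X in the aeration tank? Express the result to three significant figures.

X ≈ 1830 mg/L

From V·X·(1 + k_d·θ_c) = Y·Q·(S₀ − S)·θ_c: X = 0.414 × 22.0 × (831 − 13.0) × 5.99 / [15.0 × (1 + 0.105 × 5.99)] = 1826 mg/L.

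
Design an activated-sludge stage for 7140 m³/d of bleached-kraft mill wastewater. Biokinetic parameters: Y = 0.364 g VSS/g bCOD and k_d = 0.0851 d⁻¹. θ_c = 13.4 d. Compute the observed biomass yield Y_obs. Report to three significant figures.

Y_obs ≈ 0.170 g VSS/g bCOD

Correct the yield for decay: Y_obs = Y/(1 + k_d θ_c) = 0.364 / (1 + 0.0851 × 13.4) = 0.364 / 2.140 = 0.1701.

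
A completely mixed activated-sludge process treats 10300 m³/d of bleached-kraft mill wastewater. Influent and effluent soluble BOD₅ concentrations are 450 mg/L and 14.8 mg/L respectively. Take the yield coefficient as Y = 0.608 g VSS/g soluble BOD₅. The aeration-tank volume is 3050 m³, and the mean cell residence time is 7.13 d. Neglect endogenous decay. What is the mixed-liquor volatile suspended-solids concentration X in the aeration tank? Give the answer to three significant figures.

X ≈ 6370 mg/L

Without decay, X = Y Q (S₀−S) θ_c / V = 0.608 × 10300 × (450 − 14.8) × 7.13 / 3050 = 6371 mg/L.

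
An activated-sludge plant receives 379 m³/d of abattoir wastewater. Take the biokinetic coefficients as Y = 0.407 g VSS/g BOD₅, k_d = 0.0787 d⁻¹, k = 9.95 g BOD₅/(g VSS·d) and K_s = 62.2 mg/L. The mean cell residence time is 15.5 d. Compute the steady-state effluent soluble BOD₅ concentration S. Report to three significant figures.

S ≈ 2.28 mg/L

For a completely mixed reactor with recycle the Lawrence–McCarty relation gives S = K_s·(1 + k_d·θ_c) / [θ_c·(Y·k − k_d) − 1] = 62.2 × (1 + 0.0787 × 15.5) / [15.5 × (0.407 × 9.95 − 0.0787) − 1] = 138.1 / 60.55 = 2.280 mg/L.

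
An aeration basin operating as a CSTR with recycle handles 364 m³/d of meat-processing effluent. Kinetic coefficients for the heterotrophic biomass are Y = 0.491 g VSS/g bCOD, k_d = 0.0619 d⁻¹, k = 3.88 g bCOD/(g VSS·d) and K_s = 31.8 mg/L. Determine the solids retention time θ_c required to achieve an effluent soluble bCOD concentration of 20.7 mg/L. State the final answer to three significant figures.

θ_c ≈ 1.45 d

Specific growth rate at S = 20.7 mg/L: μ = YkS/(K_s+S) = 0.491·3.88·20.7/(31.8+20.7) = 0.7511 d⁻¹.
1/θ_c = 0.7511 − 0.0619 = 0.6892 d⁻¹, so θ_c = 1.451 d.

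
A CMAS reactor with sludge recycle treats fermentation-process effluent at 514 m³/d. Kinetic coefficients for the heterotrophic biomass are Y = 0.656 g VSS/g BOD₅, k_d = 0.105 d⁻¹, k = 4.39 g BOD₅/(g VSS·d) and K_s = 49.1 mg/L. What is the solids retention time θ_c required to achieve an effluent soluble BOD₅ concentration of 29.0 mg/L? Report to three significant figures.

θ_c ≈ 1.04 d

From 1/θ_c = Y·k·S/(K_s + S) − k_d: Y·k·S/(K_s+S) = 0.656 × 4.39 × 29.0 / (49.1 + 29.0) = 1.069 d⁻¹.
θ_c = 1/(μ − k_d) = 1/(1.069 − 0.105) = 1/0.9643 = 1.037 d.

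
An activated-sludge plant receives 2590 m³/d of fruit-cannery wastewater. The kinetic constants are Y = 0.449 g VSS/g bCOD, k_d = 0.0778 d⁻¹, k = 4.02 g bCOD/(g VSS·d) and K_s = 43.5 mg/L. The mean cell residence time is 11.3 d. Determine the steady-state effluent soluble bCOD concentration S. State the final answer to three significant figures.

From the Monod/SRT balance for a CMAS, S = K_s·(1+k_d θ_c)/[θ_c·(Y k − k_d) − 1] = 43.5 × (1 + 0.0778 × 11.3) / [11.3 × (0.449 × 4.02 − 0.0778) − 1] = 81.74 / 18.52 = 4.414 mg/L.

S ≈ 4.41 mg/L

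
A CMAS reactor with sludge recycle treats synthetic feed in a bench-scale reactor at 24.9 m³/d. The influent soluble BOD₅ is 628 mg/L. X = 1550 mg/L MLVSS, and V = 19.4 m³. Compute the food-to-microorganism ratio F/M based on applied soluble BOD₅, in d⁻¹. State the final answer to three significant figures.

F/M = Q·S₀ / (V·X) = 24.9 × 628 / (19.40 × 1550) = 0.5200 g soluble BOD₅·(g VSS·d)⁻¹.

F/M ≈ 0.520 d⁻¹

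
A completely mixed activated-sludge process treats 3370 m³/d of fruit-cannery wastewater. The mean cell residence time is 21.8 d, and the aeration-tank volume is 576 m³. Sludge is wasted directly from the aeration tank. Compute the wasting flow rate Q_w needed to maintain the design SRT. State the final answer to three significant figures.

Q_w ≈ 26.4 m³/d

With mixed-liquor wasting, θ_c = V/Q_w, so Q_w = V/θ_c = 576.0/21.8 = 26.42 m³/d.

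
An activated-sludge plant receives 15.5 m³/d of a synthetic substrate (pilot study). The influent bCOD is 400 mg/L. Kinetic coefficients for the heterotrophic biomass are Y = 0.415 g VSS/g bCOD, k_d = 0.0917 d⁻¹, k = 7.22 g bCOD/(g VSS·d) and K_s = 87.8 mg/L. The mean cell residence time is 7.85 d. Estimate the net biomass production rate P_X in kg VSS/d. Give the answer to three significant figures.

From the Monod/SRT balance for a CMAS, S = K_s·(1+k_d θ_c)/[θ_c·(Y k − k_d) − 1] = 87.8 × (1 + 0.0917 × 7.85) / [7.85 × (0.415 × 7.22 − 0.0917) − 1] = 151.0 / 21.80 = 6.926 mg/L.
Correct the yield for decay: Y_obs = Y/(1 + k_d θ_c) = 0.415 / (1 + 0.0917 × 7.85) = 0.415 / 1.720 = 0.2413.
Q·(S₀ − S) = 15.5 × (400 − 6.93) × 10⁻³ = 6.093 kg/d removed.
Biomass produced: P_X = Y_obs·Q·ΔS = 0.2413 × 6.093 ≈ 1.470 kg VSS/d.

P_X ≈ 1.47 kg VSS/d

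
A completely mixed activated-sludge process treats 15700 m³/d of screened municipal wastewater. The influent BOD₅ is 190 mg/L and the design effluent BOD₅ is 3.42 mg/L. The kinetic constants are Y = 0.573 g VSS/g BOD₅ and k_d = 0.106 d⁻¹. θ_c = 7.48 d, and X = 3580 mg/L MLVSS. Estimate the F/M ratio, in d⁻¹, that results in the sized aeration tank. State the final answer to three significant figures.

F/M ≈ 0.426 d⁻¹

Rearranging the biomass balance for a CMAS with decay, V = Y·Q·ΔS·θ_c / [X·(1+k_d θ_c)] = 0.573 × 15700 × (190 − 3.42) × 7.48 / [3580 × (1 + 0.106 × 7.48)] = 1.26×10^7 / 6419 = 1956 m³.
F/M = applied load / biomass = Q·S₀/(V·X) = 15700 × 190 / (1956 × 3580) = 0.4260 d⁻¹.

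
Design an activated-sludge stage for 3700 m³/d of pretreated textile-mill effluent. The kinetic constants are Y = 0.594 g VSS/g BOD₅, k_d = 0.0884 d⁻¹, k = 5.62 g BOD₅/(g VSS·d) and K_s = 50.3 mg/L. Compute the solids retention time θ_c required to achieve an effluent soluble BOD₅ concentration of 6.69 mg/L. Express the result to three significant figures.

θ_c ≈ 3.30 d

Specific growth rate at S = 6.69 mg/L: μ = YkS/(K_s+S) = 0.594·5.62·6.69/(50.3+6.69) = 0.3919 d⁻¹.
Then 1/θ_c = μ − k_d = 0.3919 − 0.0884 = 0.3035 d⁻¹, giving θ_c = 3.295 d.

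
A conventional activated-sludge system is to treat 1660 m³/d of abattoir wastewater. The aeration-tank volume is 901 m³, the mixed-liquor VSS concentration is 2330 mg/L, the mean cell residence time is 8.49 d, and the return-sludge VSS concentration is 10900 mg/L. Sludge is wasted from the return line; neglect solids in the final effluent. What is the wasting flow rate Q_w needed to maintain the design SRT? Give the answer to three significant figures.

Q_w = (V·X)/(θ_c X_r) = 901.0 × 2330 / (8.49 × 10900) = 22.69 m³/d.

Q_w ≈ 22.7 m³/d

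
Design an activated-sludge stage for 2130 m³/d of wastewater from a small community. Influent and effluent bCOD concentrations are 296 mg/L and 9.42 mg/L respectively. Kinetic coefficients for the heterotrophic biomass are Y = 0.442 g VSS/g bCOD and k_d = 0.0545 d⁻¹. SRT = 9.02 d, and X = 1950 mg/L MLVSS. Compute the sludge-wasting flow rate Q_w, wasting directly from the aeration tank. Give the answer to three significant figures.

Rearranging the biomass balance for a CMAS with decay, V = Y·Q·ΔS·θ_c / [X·(1+k_d θ_c)] = 0.442 × 2130 × (296 − 9.42) × 9.02 / [1950 × (1 + 0.0545 × 9.02)] = 2.43×10^6 / 2909 = 836.7 m³.
With mixed-liquor wasting, θ_c = V/Q_w, so Q_w = V/θ_c = 836.7/9.02 = 92.76 m³/d.

Q_w ≈ 92.8 m³/d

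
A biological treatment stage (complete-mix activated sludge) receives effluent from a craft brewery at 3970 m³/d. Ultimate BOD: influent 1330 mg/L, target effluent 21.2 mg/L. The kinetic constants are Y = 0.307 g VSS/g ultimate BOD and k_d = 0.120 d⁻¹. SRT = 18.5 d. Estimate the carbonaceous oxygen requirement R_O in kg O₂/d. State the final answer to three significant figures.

The observed yield is Y_obs = Y/(1 + k_d·θ_c) = 0.307 / (1 + 0.120 × 18.5) = 0.307 / 3.220 = 0.09534 g VSS per g ultimate BOD removed.
Mass of ultimate BOD removed per day: Q(S₀ − S) = 3970 × 1309 g/m³ = 5196 kg/d.
Net sludge production P_X = 0.09534 × 5196 = 495.4 kg VSS/d.
R_O = Q·(S₀ − S) − 1.42·P_X = 5196 − 1.42 × 495.4 = 4492 kg O₂/d.

R_O ≈ 4490 kg O₂/d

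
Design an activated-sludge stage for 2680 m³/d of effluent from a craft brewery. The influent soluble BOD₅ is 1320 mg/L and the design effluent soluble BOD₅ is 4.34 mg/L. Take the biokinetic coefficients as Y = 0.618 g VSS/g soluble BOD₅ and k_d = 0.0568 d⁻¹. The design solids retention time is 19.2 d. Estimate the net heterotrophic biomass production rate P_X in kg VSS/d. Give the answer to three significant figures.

P_X ≈ 1040 kg VSS/d

The observed yield is Y_obs = Y/(1 + k_d·θ_c) = 0.618 / (1 + 0.0568 × 19.2) = 0.618 / 2.091 = 0.2956 g VSS per g soluble BOD₅ removed.
Q·(S₀ − S) = 2680 × (1320 − 4.34) × 10⁻³ = 3526 kg/d removed.
Net biomass production P_X = Y_obs × Q·(S₀ − S) = 0.2956 × 3526 = 1042 kg VSS/d.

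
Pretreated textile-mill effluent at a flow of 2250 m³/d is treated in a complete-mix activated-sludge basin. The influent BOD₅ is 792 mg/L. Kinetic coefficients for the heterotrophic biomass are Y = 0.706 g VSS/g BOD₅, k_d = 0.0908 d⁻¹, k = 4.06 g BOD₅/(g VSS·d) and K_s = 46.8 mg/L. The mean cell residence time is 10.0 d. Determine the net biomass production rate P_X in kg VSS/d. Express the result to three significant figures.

P_X ≈ 657 kg VSS/d

Effluent substrate depends only on kinetics and SRT: S = K_s(1 + k_d θ_c) / [θ_c(Yk − k_d) − 1] = 46.8 × (1 + 0.0908 × 10.0) / [10.0 × (0.706 × 4.06 − 0.0908) − 1] = 89.29 / 26.76 = 3.337 mg/L.
The observed yield is Y_obs = Y/(1 + k_d·θ_c) = 0.706 / (1 + 0.0908 × 10.0) = 0.706 / 1.908 = 0.3700 g VSS per g BOD₅ removed.
Mass of BOD₅ removed per day: Q(S₀ − S) = 2250 × 788.7 g/m³ = 1774 kg/d.
P_X = Y_obs · Q(S₀ − S) = 0.3700 × 1774 = 656.6 kg VSS/d.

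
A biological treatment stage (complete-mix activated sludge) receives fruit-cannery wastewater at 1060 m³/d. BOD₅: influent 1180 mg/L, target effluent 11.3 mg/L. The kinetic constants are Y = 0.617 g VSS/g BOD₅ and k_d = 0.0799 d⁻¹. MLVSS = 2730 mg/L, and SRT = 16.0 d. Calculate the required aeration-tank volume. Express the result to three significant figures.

V ≈ 1970 m³

Steady-state biomass mass balance: V·X·(1 + k_d·θ_c) = Y·Q·(S₀ − S)·θ_c, so V = 0.617 × 1060 × (1180 − 11.3) × 16.0 / [2730 × (1 + 0.0799 × 16.0)] = 1.22×10^7 / 6220 = 1966 m³.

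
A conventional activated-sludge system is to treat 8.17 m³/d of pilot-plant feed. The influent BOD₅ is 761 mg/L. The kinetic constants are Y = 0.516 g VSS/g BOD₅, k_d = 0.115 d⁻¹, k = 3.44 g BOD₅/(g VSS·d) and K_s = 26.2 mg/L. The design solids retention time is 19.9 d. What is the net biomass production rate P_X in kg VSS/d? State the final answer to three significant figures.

Effluent substrate depends only on kinetics and SRT: S = K_s(1 + k_d θ_c) / [θ_c(Yk − k_d) − 1] = 26.2 × (1 + 0.115 × 19.9) / [19.9 × (0.516 × 3.44 − 0.115) − 1] = 86.16 / 32.03 = 2.690 mg/L.
Observed yield with endogenous decay: Y_obs = Y / (1 + k_d·θ_c) = 0.516 / (1 + 0.115 × 19.9) = 0.516 / 3.288 = 0.1569 g VSS/g BOD₅.
Mass of BOD₅ removed per day: Q(S₀ − S) = 8.17 × 758.3 g/m³ = 6.195 kg/d.
Net biomass production P_X = Y_obs × Q·(S₀ − S) = 0.1569 × 6.195 = 0.9721 kg VSS/d.

P_X ≈ 0.972 kg VSS/d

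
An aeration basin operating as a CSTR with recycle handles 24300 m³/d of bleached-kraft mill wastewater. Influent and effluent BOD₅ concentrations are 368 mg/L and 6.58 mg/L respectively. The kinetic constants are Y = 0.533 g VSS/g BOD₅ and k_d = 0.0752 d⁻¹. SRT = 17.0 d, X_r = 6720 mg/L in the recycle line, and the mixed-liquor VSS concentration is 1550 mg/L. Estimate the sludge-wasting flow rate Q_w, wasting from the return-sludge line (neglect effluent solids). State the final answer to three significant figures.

Q_w ≈ 306 m³/d

From the SRT design equation V = Y Q (S₀−S) θ_c / [X (1 + k_d θ_c)] = 0.533 × 24300 × (368 − 6.58) × 17.0 / [1550 × (1 + 0.0752 × 17.0)] = 7.96×10^7 / 3532 = 22534 m³.
θ_c = V·X/(Q_w·X_r) when wasting from the recycle, so Q_w = V·X/(θ_c·X_r) = 22534 × 1550 / (17.0 × 6720) = 305.7 m³/d.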